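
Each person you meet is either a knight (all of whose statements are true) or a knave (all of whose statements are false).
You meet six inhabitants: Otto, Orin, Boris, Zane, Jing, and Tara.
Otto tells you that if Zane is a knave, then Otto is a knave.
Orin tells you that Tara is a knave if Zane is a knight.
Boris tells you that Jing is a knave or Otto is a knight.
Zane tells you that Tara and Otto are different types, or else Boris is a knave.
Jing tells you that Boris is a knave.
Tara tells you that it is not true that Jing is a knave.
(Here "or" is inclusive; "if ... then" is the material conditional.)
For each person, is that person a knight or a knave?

Since Otto is a knight, "if Zane is a knave, then Otto is a knave" needs to be true, which holds.
Since Orin is a knight, "Tara is a knave if Zane is a knight" needs to be true, which holds.
Boris is a knight, and the claim "Jing is a knave or Otto is a knight" is indeed true.
Zane is a knight, and the claim "Tara and Otto are different types, or else Boris is a knave" is indeed true.
Jing is a knave, and the claim "Boris is a knave" is indeed false.
Tara is a knave, and the claim "it is not true that Jing is a knave" is indeed false.

Otto is a knight, Orin is a knight, Boris is a knight, Zane is a knight, Jing is a knave, and Tara is a knave.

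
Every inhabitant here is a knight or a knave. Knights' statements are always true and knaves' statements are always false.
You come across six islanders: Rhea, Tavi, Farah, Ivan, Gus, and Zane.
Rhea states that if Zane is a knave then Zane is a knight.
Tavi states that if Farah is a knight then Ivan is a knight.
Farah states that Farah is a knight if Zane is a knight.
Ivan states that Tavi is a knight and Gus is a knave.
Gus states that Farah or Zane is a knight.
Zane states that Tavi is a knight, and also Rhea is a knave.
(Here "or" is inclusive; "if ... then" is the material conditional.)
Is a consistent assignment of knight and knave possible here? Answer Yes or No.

Yes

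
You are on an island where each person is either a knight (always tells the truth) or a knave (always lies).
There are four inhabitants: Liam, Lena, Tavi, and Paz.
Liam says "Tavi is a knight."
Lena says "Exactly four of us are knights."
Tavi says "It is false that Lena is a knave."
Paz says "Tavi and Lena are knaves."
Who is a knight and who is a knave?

Suppose Liam is a knight. Then Liam's statement "Tavi is a knight" would have to be true. Checking the 8 ways to assign the others, none is consistent with every speaker.
(For instance, with Lena=knave, Tavi=knave, Paz=knight, Liam's claim "Tavi is a knight" comes out false where it would need to be true.)
So Liam must be a knave, making "Tavi is a knight" false. Taking Liam=knave, Lena=knave, Tavi=knave, Paz=knight, each remaining statement checks out:
  Lena (knave): "exactly four of us are knights" — false. ✓
  Tavi (knave): "it is false that Lena is a knave" — false. ✓
  Paz (knight): "Tavi and Lena are knaves" — true. ✓
This is the unique consistent assignment.

Knights: Paz. Knaves: Liam, Lena, and Tavi.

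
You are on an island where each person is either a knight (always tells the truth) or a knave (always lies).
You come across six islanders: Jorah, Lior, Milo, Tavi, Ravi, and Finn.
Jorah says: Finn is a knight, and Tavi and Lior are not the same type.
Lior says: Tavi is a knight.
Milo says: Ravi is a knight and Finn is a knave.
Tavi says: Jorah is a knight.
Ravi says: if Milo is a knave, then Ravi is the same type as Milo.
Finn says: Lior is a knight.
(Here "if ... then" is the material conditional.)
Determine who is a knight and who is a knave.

Jorah is a knave, Lior is a knave, Milo is a knight, Tavi is a knave, Ravi is a knight, and Finn is a knave.

Jorah is a knave, so "Finn is a knight, and Tavi and Lior are not the same type" must be False — and it is.
Lior (knave): "Tavi is a knight" — False. ✓
Since Milo is a knight, "Ravi is a knight and Finn is a knave" needs to be true, which holds.
Tavi is a knave; "Jorah is a knight" is False, as required.
Since Ravi is a knight, "if Milo is a knave, then Ravi is the same type as Milo" needs to be true, which holds.
Finn is a knave, and the claim "Lior is a knight" is indeed False.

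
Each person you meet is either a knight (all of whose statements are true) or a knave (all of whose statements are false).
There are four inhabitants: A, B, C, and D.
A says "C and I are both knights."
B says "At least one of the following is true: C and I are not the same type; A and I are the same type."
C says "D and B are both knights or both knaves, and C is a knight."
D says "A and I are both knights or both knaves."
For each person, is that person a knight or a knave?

A is a knight, and the claim "C and I are both knights" is indeed true.
Since B is a knight, "at least one of the following is true: C and I are not the same type; A and I are the same type" needs to be true, which holds.
As a knight, C's statement "D and B are both knights or both knaves, and C is a knight" should be true; it is.
D is a knight, so "A and I are both knights or both knaves" must be true — and it is.

A is a knight, B is a knight, C is a knight, and D is a knight.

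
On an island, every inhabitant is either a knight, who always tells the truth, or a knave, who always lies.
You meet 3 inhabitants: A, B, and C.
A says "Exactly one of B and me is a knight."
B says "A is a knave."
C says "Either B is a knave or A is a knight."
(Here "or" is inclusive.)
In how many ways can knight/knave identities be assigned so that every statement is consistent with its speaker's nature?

1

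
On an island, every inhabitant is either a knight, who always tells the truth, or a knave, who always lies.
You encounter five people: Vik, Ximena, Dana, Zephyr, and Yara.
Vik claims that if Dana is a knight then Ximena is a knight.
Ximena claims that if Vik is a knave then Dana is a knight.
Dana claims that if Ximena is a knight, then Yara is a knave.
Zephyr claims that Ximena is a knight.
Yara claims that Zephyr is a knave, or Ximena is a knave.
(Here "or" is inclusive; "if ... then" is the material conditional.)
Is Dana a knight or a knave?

Dana is a knight.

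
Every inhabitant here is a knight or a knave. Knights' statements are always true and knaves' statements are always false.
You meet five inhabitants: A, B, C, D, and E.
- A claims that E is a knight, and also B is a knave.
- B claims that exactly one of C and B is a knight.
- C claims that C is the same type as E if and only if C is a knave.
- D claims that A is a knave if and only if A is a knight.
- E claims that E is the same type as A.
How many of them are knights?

2

The unique consistent assignment is A=knight, B=knave, C=knave, D=knave, E=knight.
That has 2 knights.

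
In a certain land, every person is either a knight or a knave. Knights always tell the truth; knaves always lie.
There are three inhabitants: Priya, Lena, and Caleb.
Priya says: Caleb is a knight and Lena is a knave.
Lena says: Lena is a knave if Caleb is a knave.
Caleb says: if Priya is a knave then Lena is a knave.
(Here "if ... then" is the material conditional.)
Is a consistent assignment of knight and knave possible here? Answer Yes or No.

No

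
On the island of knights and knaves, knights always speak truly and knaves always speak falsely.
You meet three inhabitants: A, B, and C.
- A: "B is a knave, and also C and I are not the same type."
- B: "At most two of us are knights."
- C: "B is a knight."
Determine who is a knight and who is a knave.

Suppose A is a knight. Then A's statement "B is a knave, and also C and I are not the same type" would have to be true. Checking the 4 ways to assign the others, none is consistent with every speaker.
(For instance, with B=knight, C=knight, A's claim "B is a knave, and also C and I are not the same type" comes out false where it would need to be true.)
So A must be a knave, making "B is a knave, and also C and I are not the same type" false. Taking A=knave, B=knight, C=knight, each remaining statement checks out:
  B (knight): "at most two of us are knights" — true. ✓
  C (knight): "B is a knight" — true. ✓
This is the unique consistent assignment.

A is a knave, B is a knight, and C is a knight.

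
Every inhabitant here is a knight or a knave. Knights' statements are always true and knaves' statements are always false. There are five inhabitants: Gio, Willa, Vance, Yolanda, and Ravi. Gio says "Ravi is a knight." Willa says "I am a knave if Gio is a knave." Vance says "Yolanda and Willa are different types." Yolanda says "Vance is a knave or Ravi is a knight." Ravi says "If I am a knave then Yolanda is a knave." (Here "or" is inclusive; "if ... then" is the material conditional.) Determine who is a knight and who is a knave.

Knights: Gio, Willa, Yolanda, and Ravi. Knaves: Vance.

Gio (knight): "Ravi is a knight" — True. ✓
Willa is a knight, and the claim "I am a knave if Gio is a knave" is indeed True.
Vance is a knave, and the claim "Yolanda and Willa are different types" is indeed False.
Yolanda is a knight, and the claim "Vance is a knave or Ravi is a knight" is indeed True.
Since Ravi is a knight, "if I am a knave then Yolanda is a knave" needs to be True, which holds.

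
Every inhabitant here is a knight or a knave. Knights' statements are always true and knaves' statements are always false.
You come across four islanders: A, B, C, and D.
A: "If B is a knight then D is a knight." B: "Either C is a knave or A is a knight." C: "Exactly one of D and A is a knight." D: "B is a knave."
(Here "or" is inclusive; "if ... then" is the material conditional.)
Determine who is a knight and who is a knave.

A is a knave, B is a knight, C is a knave, and D is a knave.

As a knave, A's statement "if B is a knight then D is a knight" should be False; it is.
As a knight, B's statement "either C is a knave or A is a knight" should be True; it is.
As a knave, C's statement "exactly one of D and A is a knight" should be False; it is.
As a knave, D's statement "B is a knave" should be False; it is.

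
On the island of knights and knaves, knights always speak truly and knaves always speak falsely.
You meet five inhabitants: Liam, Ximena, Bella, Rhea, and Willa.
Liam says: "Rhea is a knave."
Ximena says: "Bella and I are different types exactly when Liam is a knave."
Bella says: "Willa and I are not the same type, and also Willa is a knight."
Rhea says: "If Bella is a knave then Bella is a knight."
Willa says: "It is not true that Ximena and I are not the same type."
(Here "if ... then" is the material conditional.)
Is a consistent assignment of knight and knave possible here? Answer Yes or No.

No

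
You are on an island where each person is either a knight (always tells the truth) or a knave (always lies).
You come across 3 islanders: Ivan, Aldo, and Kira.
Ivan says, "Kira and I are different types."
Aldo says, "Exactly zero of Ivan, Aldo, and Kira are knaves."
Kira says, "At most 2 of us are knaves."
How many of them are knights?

The unique consistent assignment is Ivan=knave, Aldo=knave, Kira=knave.
That has 0 knights.

0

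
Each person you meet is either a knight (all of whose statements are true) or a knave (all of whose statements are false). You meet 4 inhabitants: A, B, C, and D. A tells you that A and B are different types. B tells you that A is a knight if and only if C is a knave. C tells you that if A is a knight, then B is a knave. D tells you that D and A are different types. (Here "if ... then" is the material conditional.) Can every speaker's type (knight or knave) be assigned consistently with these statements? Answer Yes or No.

No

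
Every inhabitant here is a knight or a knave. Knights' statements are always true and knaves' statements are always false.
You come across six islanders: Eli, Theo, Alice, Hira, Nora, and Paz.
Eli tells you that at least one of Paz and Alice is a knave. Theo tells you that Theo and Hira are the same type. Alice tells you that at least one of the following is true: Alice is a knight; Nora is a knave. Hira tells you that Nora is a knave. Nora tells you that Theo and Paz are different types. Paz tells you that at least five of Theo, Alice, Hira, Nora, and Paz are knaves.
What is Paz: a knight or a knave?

Consistent assignments: {Eli=knight, Theo=knave, Alice=knight, Hira=knight, Nora=knave, Paz=knave}
In every consistent assignment, Paz is a knave.

Paz is a knave.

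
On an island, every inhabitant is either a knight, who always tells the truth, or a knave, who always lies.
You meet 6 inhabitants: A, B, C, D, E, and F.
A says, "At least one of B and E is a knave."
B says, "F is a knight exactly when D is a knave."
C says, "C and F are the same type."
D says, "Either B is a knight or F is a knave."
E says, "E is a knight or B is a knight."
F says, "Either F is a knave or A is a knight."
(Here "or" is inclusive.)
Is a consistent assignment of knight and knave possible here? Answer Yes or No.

No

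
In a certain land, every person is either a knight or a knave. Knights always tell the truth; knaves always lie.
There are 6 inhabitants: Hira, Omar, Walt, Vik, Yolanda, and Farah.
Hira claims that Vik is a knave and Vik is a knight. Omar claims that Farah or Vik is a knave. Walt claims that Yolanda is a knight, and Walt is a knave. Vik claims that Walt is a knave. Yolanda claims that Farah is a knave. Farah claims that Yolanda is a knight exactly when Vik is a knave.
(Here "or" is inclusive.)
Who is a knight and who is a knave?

Knights: Vik and Farah. Knaves: Hira, Omar, Walt, and Yolanda.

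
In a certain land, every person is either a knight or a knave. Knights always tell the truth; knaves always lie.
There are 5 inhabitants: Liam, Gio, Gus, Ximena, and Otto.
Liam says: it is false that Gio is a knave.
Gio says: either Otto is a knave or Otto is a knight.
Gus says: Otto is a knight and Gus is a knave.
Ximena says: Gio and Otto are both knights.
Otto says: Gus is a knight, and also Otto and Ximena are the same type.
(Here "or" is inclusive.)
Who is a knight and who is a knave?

Knights: Liam and Gio. Knaves: Gus, Ximena, and Otto.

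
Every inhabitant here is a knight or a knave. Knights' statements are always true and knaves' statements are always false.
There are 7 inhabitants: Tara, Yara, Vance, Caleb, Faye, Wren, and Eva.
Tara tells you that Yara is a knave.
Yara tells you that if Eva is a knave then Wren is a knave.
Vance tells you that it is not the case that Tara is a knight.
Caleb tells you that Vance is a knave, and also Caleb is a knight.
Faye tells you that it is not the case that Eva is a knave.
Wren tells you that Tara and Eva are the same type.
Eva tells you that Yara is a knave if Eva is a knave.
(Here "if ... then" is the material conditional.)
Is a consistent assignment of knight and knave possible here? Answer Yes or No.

Yes

One consistent assignment: Tara=knave, Yara=knight, Vance=knight, Caleb=knave, Faye=knight, Wren=knave, Eva=knight.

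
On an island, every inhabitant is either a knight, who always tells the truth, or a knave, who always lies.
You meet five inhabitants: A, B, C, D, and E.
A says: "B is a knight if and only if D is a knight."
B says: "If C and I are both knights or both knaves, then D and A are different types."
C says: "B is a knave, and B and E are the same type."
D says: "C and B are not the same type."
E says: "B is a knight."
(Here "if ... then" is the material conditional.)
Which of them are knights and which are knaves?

Suppose A is a knave. Then A's statement "B is a knight if and only if D is a knight" would have to be false. Checking the 16 ways to assign the others, none is consistent with every speaker.
(For instance, with B=knight, C=knave, D=knight, E=knight, A's claim "B is a knight if and only if D is a knight" comes out true where it would need to be false.)
So A must be a knight, making "B is a knight if and only if D is a knight" true. Taking A=knight, B=knight, C=knave, D=knight, E=knight, each remaining statement checks out:
  B (knight): "if C and I are both knights or both knaves, then D and A are different types" — true. ✓
  C (knave): "B is a knave, and B and E are the same type" — false. ✓
  D (knight): "C and B are not the same type" — true. ✓
  E (knight): "B is a knight" — true. ✓
This is the unique consistent assignment.

A is a knight, B is a knight, C is a knave, D is a knight, and E is a knight.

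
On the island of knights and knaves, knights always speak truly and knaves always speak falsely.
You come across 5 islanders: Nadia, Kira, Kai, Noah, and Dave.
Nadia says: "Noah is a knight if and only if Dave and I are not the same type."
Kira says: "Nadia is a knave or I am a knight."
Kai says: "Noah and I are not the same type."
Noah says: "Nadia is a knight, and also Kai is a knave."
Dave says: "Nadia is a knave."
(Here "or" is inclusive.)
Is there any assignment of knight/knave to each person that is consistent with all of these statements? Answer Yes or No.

Yes

One consistent assignment: Nadia=knave, Kira=knight, Kai=knight, Noah=knave, Dave=knight.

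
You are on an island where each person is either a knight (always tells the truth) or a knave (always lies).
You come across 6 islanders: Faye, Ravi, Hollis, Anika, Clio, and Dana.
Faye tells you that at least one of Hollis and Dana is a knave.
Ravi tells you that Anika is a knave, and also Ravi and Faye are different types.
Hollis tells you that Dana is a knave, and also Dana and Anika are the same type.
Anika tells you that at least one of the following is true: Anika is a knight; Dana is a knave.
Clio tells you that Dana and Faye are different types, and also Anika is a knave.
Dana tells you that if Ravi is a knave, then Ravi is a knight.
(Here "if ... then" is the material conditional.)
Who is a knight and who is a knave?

Faye is a knight, Ravi is a knave, Hollis is a knave, Anika is a knight, Clio is a knave, and Dana is a knave.

Faye is a knight, and the claim "at least one of Hollis and Dana is a knave" is indeed True.
As a knave, Ravi's statement "Anika is a knave, and also Ravi and Faye are different types" should be False; it is.
Hollis is a knave; "Dana is a knave, and also Dana and Anika are the same type" is False, as required.
As a knight, Anika's statement "at least one of the following is true: Anika is a knight; Dana is a knave" should be True; it is.
Since Clio is a knave, "Dana and Faye are different types, and also Anika is a knave" needs to be False, which holds.
Dana is a knave, and the claim "if Ravi is a knave, then Ravi is a knight" is indeed False.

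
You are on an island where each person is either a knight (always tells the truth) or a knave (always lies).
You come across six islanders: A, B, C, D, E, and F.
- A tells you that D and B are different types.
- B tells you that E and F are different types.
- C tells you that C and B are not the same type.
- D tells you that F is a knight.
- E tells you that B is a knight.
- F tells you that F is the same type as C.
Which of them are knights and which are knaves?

A is a knave, and the claim "D and B are different types" is indeed false.
Since B is a knave, "E and F are different types" needs to be false, which holds.
C (knight): "C and B are not the same type" — True. ✓
D is a knave, so "F is a knight" must be false — and it is.
As a knave, E's statement "B is a knight" should be false; it is.
F is a knave; "F is the same type as C" is false, as required.

Knights: C. Knaves: A, B, D, E, and F.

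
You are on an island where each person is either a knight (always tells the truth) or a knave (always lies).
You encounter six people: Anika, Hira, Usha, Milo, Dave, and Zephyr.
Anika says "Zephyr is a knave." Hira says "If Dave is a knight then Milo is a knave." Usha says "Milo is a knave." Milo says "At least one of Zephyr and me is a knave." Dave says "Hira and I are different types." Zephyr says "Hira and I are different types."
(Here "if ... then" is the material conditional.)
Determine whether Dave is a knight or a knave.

Dave is a knight.

Consistent assignments: {Anika=knight, Hira=knave, Usha=knave, Milo=knight, Dave=knight, Zephyr=knave}
In every consistent assignment, Dave is a knight.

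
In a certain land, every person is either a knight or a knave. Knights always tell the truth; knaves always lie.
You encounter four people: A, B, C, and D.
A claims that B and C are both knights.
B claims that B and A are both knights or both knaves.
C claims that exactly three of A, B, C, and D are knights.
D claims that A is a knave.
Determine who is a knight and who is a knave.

A is a knight, B is a knight, C is a knight, and D is a knave.

Suppose A is a knave. Then A's statement "B and C are both knights" would have to be false. Checking the 8 ways to assign the others, none is consistent with every speaker.
(For instance, with B=knight, C=knight, D=knave, A's claim "B and C are both knights" comes out true where it would need to be false.)
So A must be a knight, making "B and C are both knights" true. Taking A=knight, B=knight, C=knight, D=knave, each remaining statement checks out:
  B (knight): "B and A are both knights or both knaves" — true. ✓
  C (knight): "exactly three of A, B, C, and D are knights" — true. ✓
  D (knave): "A is a knave" — false. ✓
This is the unique consistent assignment.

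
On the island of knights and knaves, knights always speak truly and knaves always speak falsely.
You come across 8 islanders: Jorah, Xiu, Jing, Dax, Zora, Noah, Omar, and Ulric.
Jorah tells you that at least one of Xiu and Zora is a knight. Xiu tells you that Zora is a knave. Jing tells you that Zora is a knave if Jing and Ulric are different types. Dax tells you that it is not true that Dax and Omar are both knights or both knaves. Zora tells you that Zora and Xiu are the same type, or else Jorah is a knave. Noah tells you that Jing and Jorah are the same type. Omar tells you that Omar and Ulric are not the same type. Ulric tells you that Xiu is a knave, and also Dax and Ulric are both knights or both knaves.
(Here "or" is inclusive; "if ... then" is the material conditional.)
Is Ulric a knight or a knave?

Ulric is a knave.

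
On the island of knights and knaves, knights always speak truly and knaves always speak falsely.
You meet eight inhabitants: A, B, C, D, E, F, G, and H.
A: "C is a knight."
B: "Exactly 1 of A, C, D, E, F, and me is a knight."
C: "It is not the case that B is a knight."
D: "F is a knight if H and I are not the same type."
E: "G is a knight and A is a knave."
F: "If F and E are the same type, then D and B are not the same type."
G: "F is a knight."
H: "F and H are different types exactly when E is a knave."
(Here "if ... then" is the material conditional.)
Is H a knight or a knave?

H is a knight.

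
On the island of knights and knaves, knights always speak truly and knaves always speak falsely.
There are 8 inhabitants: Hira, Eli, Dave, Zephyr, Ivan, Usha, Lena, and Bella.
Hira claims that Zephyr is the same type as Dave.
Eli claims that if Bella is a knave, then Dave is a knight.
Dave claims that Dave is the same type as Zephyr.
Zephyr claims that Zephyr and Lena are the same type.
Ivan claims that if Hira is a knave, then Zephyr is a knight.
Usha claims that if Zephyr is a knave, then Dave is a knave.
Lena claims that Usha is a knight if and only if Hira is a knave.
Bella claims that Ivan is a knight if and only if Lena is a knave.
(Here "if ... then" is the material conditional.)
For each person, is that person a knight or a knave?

Hira is a knave, so "Zephyr is the same type as Dave" must be False — and it is.
Eli is a knave, and the claim "if Bella is a knave, then Dave is a knight" is indeed False.
Dave (knave): "Dave is the same type as Zephyr" — False. ✓
Zephyr is a knight; "Zephyr and Lena are the same type" is true, as required.
Ivan is a knight, and the claim "if Hira is a knave, then Zephyr is a knight" is indeed true.
Usha is a knight, and the claim "if Zephyr is a knave, then Dave is a knave" is indeed true.
Lena (knight): "Usha is a knight if and only if Hira is a knave" — true. ✓
Bella is a knave, so "Ivan is a knight if and only if Lena is a knave" must be False — and it is.

Hira is a knave, Eli is a knave, Dave is a knave, Zephyr is a knight, Ivan is a knight, Usha is a knight, Lena is a knight, and Bella is a knave.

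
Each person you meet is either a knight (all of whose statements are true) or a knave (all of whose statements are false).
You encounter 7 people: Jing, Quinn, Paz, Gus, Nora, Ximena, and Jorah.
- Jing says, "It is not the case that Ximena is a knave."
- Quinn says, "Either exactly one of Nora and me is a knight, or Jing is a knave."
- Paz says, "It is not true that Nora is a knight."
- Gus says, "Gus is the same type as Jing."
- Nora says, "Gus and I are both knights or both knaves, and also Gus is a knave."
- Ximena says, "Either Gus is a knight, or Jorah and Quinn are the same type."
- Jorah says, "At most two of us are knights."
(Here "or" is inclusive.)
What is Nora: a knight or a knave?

Nora is a knave.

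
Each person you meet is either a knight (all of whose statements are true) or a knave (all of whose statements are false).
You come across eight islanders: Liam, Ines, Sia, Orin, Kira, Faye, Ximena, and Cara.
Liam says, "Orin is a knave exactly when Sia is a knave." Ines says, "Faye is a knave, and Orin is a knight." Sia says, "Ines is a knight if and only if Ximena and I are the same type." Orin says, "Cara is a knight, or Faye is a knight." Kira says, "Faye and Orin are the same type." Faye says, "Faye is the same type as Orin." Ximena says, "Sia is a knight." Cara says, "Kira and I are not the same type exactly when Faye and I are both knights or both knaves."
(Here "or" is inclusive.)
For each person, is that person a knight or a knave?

Liam is a knave, Ines is a knave, Sia is a knave, Orin is a knight, Kira is a knight, Faye is a knight, Ximena is a knave, and Cara is a knave.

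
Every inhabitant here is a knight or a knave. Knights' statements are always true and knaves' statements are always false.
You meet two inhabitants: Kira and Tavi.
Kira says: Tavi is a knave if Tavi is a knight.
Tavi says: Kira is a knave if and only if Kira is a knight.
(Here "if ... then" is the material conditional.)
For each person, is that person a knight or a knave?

Kira is a knight and Tavi is a knave.

Suppose Kira is a knave. Then Kira's statement "Tavi is a knave if Tavi is a knight" would have to be false. Checking the 2 ways to assign the others, none is consistent with every speaker.
(For instance, with Tavi=knave, Kira's claim "Tavi is a knave if Tavi is a knight" comes out true where it would need to be false.)
So Kira must be a knight, making "Tavi is a knave if Tavi is a knight" true. Taking Kira=knight, Tavi=knave, each remaining statement checks out:
  Tavi (knave): "Kira is a knave if and only if Kira is a knight" — false. ✓
This is the unique consistent assignment.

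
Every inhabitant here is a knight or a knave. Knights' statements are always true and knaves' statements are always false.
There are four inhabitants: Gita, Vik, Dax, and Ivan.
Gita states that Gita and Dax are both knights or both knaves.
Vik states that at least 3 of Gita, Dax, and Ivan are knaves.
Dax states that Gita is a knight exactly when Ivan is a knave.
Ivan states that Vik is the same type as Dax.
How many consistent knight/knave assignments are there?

1

Consistent assignments:
  Gita=knight, Vik=knave, Dax=knight, Ivan=knave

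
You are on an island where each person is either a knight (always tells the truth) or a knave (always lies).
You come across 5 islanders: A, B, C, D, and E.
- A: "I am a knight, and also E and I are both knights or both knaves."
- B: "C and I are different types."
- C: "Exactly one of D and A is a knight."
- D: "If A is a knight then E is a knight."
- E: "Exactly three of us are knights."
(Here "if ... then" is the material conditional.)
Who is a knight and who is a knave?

A is a knight, so "I am a knight, and also E and I are both knights or both knaves" must be true — and it is.
B is a knave, and the claim "C and I are different types" is indeed False.
Since C is a knave, "exactly one of D and A is a knight" needs to be False, which holds.
As a knight, D's statement "if A is a knight then E is a knight" should be true; it is.
As a knight, E's statement "exactly three of us are knights" should be true; it is.

A is a knight, B is a knave, C is a knave, D is a knight, and E is a knight.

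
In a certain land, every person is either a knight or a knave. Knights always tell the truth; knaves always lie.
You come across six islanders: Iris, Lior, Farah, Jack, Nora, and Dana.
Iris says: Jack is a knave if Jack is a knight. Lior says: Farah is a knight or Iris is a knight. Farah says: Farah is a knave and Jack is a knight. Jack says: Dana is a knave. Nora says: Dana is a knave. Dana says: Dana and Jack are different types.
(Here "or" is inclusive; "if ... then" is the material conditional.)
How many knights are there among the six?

The unique consistent assignment is Iris=knight, Lior=knight, Farah=knave, Jack=knave, Nora=knave, Dana=knight.
That has 3 knights.

3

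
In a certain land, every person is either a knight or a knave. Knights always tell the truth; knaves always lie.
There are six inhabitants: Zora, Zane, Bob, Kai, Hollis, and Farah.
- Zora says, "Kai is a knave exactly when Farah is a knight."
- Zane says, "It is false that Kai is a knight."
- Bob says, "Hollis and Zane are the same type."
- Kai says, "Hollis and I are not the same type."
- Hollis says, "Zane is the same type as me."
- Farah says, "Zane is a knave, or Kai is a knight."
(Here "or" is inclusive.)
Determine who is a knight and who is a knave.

Knights: Zane. Knaves: Zora, Bob, Kai, Hollis, and Farah.

As a knave, Zora's statement "Kai is a knave exactly when Farah is a knight" should be False; it is.
Zane is a knight, and the claim "it is false that Kai is a knight" is indeed True.
As a knave, Bob's statement "Hollis and Zane are the same type" should be False; it is.
Since Kai is a knave, "Hollis and I are not the same type" needs to be False, which holds.
Hollis is a knave, and the claim "Zane is the same type as me" is indeed False.
Since Farah is a knave, "Zane is a knave, or Kai is a knight" needs to be False, which holds.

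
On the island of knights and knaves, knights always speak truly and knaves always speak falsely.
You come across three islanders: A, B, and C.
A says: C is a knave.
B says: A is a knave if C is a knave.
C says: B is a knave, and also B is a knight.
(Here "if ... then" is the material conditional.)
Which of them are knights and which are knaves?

A is a knight, B is a knave, and C is a knave.

A is a knight, and the claim "C is a knave" is indeed true.
As a knave, B's statement "A is a knave if C is a knave" should be false; it is.
Since C is a knave, "B is a knave, and also B is a knight" needs to be false, which holds.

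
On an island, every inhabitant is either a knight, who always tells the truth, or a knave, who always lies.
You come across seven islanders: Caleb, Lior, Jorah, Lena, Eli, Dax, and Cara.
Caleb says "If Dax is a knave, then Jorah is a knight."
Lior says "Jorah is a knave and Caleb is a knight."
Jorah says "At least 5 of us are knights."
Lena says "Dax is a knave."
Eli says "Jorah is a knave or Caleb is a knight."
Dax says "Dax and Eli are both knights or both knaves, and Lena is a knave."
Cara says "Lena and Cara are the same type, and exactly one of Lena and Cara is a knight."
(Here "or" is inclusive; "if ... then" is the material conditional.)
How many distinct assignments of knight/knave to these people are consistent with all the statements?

2

Consistent assignments:
  Caleb=knight, Lior=knight, Jorah=knave, Lena=knave, Eli=knight, Dax=knight, Cara=knave
  Caleb=knave, Lior=knave, Jorah=knave, Lena=knight, Eli=knight, Dax=knave, Cara=knave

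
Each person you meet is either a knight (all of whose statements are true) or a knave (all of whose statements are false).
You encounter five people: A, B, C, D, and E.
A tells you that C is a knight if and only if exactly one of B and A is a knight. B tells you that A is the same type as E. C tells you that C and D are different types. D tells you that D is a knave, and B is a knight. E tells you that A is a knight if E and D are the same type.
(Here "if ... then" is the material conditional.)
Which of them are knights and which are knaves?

A is a knave, B is a knave, C is a knight, D is a knave, and E is a knight.

Suppose A is a knight. Then A's statement "C is a knight if and only if exactly one of B and A is a knight" would have to be true. Checking the 16 ways to assign the others, none is consistent with every speaker.
(For instance, with B=knave, C=knight, D=knave, E=knight, B's claim "A is the same type as E" comes out true where it would need to be false.)
So A must be a knave, making "C is a knight if and only if exactly one of B and A is a knight" false. Taking A=knave, B=knave, C=knight, D=knave, E=knight, each remaining statement checks out:
  B (knave): "A is the same type as E" — false. ✓
  C (knight): "C and D are different types" — true. ✓
  D (knave): "D is a knave, and B is a knight" — false. ✓
  E (knight): "A is a knight if E and D are the same type" — true. ✓
This is the unique consistent assignment.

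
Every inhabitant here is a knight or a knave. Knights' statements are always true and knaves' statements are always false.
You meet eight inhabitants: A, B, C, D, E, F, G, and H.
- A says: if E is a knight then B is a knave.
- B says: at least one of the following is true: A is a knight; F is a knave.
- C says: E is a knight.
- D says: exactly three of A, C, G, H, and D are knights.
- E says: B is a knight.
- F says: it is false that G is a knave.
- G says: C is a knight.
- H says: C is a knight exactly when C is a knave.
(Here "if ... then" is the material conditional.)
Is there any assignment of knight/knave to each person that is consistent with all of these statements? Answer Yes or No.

No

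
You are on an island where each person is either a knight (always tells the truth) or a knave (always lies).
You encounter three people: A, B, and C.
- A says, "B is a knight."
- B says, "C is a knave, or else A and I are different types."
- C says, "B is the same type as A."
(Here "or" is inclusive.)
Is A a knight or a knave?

A is a knave.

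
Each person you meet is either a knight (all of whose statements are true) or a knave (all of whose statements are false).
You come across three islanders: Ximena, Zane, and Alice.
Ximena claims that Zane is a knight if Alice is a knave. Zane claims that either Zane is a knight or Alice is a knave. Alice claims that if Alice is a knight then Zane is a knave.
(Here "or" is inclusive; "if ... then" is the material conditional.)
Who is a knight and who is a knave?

Knights: Ximena and Alice. Knaves: Zane.

Suppose Ximena is a knave. Then Ximena's statement "Zane is a knight if Alice is a knave" would have to be false. Checking the 4 ways to assign the others, none is consistent with every speaker.
(For instance, with Zane=knave, Alice=knight, Ximena's claim "Zane is a knight if Alice is a knave" comes out true where it would need to be false.)
So Ximena must be a knight, making "Zane is a knight if Alice is a knave" true. Taking Ximena=knight, Zane=knave, Alice=knight, each remaining statement checks out:
  Zane (knave): "either Zane is a knight or Alice is a knave" — false. ✓
  Alice (knight): "if Alice is a knight then Zane is a knave" — true. ✓
This is the unique consistent assignment.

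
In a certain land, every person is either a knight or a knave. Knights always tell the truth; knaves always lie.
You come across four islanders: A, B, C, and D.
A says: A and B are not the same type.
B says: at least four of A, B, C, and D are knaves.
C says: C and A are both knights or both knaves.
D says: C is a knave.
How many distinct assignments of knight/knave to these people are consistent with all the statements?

2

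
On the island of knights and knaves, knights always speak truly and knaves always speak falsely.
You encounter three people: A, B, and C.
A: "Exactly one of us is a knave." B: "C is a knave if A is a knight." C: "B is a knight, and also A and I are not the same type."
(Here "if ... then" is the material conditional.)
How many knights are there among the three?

1

The unique consistent assignment is A=knave, B=knight, C=knave.
That has 1 knight.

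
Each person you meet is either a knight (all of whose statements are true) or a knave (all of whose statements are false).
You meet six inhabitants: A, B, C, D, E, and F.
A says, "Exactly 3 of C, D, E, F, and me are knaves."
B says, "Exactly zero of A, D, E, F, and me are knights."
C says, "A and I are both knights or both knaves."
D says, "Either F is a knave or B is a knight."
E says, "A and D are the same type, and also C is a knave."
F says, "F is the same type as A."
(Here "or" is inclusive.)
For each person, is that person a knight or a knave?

A is a knight, B is a knave, C is a knave, D is a knave, E is a knave, and F is a knight.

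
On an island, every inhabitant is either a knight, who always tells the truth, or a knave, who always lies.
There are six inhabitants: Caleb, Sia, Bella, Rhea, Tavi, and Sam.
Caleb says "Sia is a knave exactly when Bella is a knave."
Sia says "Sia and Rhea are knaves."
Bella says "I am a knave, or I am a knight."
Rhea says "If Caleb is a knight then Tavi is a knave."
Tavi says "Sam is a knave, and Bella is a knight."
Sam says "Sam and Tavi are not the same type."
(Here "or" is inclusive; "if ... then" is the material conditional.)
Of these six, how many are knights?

The unique consistent assignment is Caleb=knave, Sia=knave, Bella=knight, Rhea=knight, Tavi=knave, Sam=knight.
That has 3 knights.

3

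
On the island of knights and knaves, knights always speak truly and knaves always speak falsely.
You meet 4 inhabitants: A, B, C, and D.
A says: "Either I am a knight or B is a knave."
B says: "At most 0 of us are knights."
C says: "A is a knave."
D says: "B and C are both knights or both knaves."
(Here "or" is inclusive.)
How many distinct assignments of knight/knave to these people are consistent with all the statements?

1

Consistent assignments:
  A=knight, B=knave, C=knave, D=knight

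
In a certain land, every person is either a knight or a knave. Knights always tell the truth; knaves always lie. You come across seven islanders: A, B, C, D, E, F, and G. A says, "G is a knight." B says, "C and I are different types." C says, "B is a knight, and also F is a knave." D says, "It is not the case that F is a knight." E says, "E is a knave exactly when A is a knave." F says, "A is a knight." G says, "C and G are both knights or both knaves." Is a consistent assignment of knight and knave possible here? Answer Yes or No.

Checking all 128 assignments, each has at least one speaker whose statement's truth value contradicts their type.

No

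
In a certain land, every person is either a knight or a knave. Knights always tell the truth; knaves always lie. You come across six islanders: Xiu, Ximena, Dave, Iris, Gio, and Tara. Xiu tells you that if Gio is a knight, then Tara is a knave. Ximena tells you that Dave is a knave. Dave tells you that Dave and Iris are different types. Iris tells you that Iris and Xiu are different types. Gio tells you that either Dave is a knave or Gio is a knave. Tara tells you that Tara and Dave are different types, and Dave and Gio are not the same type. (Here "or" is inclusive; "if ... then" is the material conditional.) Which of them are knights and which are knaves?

Xiu is a knave; "if Gio is a knight, then Tara is a knave" is False, as required.
Since Ximena is a knight, "Dave is a knave" needs to be True, which holds.
Dave (knave): "Dave and Iris are different types" — False. ✓
Iris (knave): "Iris and Xiu are different types" — False. ✓
As a knight, Gio's statement "either Dave is a knave or Gio is a knave" should be True; it is.
Since Tara is a knight, "Tara and Dave are different types, and Dave and Gio are not the same type" needs to be True, which holds.

Xiu is a knave, Ximena is a knight, Dave is a knave, Iris is a knave, Gio is a knight, and Tara is a knight.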